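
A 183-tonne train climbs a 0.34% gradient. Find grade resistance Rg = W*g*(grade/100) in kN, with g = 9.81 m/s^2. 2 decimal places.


Rg = W * 9.81 * grade / 100
Rg = 183 * 9.81 * 0.34 / 100
Rg = 1795.23 * 0.0034
Rg = 6.10 kN

6.10


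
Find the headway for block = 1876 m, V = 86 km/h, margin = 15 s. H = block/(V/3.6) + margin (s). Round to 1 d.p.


V = 86 / 3.6 = 23.8889 m/s
Block traversal time = 1876 / 23.8889 = 78.5302 s
Headway = 78.5302 + 15
Headway = 93.5 s

93.5


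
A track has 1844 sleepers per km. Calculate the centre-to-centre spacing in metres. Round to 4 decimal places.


Spacing = 1000 m / number of sleepers
Spacing = 1000 / 1844
Spacing = 0.5423 m

0.5423


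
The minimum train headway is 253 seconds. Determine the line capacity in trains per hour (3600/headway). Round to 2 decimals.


Capacity = 3600 / headway
Capacity = 3600 / 253
Capacity = 14.23 trains/hour

14.23


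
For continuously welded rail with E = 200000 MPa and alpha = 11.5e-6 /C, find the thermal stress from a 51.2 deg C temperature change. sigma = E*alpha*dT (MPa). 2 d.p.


sigma = E * alpha * dT
sigma = 200000 * 11.5e-6 * 51.2
sigma = 2.3 * 51.2
sigma = 117.76 MPa

117.76


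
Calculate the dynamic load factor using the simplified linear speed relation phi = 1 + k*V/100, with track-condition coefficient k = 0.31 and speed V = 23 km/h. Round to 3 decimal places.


phi = 1 + k * V / 100
phi = 1 + 0.31 * 23 / 100
phi = 1 + 0.0713
phi = 1.071

1.071


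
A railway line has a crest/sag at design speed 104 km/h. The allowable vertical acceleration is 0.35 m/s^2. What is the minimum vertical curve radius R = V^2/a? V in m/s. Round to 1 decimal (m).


Convert speed: V = 104 / 3.6 = 28.8889 m/s
V^2 = 834.5679 m^2/s^2
R_v = 834.5679 / 0.35
R_v = 2384.5 m

2384.5


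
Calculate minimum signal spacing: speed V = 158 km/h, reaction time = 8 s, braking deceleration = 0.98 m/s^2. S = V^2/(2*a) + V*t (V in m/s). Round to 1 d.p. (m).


V = 158 / 3.6 = 43.8889 m/s
Braking distance = 43.8889^2 / (2*0.98) = 982.7727 m
Sighting distance = 43.8889 * 8 = 351.1111 m
S = 982.7727 + 351.1111 = 1333.9 m

1333.9


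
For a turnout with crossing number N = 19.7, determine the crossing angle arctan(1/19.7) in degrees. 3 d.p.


1/N = 1/19.7 = 0.050761
angle = arctan(0.050761) = 0.050718 rad
angle = 0.050718 * 180/pi = 2.906 degrees

2.906


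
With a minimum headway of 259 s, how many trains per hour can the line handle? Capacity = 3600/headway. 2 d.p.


Capacity = 3600 / headway
Capacity = 3600 / 259
Capacity = 13.90 trains/hour

13.90


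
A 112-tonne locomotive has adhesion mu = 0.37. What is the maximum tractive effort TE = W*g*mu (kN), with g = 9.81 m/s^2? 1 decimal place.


TE_max = W * g * mu
TE_max = 112 * 9.81 * 0.37
TE_max = 1098.72 * 0.37
TE_max = 406.5 kN

406.5


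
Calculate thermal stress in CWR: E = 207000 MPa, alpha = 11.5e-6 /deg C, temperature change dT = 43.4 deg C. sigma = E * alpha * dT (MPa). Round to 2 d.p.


sigma = E * alpha * dT
sigma = 207000 * 11.5e-6 * 43.4
sigma = 2.3805 * 43.4
sigma = 103.31 MPa

103.31


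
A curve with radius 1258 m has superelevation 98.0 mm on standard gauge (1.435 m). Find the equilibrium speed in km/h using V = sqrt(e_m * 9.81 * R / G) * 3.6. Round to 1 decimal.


Convert cant: e = 98.0 mm = 0.0980 m
V_ms = sqrt(0.0980 * 9.81 * 1258 / 1.435)
V_ms = sqrt(842.798634) = 29.031 m/s
V = 29.031 * 3.6 = 104.5 km/h

104.5


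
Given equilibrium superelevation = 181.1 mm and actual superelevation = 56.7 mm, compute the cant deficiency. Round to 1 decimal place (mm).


Cant deficiency = equilibrium cant - actual cant
CD = 181.1 - 56.7
CD = 124.4 mm

124.4


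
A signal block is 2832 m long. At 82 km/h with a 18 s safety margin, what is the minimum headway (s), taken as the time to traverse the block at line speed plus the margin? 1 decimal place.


V = 82 / 3.6 = 22.7778 m/s
Block traversal time = 2832 / 22.7778 = 124.3317 s
Headway = 124.3317 + 18
Headway = 142.3 s

142.3


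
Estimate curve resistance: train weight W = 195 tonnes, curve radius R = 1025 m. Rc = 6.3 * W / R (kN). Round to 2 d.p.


Rc = 6.3 * W / R
Rc = 6.3 * 195 / 1025
Rc = 1228.5 / 1025
Rc = 1.20 kN

1.20


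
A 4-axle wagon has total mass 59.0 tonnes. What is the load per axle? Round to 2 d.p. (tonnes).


Load per axle = total weight / number of axles
Load = 59.0 / 4
Load = 14.75 tonnes

14.75


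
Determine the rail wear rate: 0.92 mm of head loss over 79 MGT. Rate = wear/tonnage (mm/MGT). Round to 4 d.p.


Wear rate = total wear / cumulative tonnage
Rate = 0.92 / 79
Rate = 0.0116 mm/MGT

0.0116


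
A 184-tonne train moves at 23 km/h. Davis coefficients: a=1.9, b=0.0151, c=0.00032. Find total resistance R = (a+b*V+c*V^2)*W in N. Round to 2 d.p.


b*V = 0.0151 * 23 = 0.3473
c*V^2 = 0.00032 * 529 = 0.16928
R_per_t = 1.9 + 0.3473 + 0.16928 = 2.41658 N/t
R_total = 2.41658 * 184 = 444.65 N

444.65


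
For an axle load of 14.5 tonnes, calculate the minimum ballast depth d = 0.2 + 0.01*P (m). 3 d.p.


d = 0.2 + 0.01 * 14.5
d = 0.2 + 0.145
d = 0.345 m

0.345


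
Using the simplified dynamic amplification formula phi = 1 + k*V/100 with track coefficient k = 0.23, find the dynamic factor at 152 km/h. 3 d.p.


phi = 1 + k * V / 100
phi = 1 + 0.23 * 152 / 100
phi = 1 + 0.3496
phi = 1.350

1.350


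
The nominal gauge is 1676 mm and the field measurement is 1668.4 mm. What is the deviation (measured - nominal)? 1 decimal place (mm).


Deviation = measured - nominal
Deviation = 1668.4 - 1676
Deviation = -7.6 mm

-7.6


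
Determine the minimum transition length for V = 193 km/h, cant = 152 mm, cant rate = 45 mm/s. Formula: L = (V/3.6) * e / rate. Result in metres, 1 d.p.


Convert speed: V = 193 / 3.6 = 53.6111 m/s
L = 53.6111 * 152 / 45
L = 8148.8889 / 45
L = 181.1 m

181.1


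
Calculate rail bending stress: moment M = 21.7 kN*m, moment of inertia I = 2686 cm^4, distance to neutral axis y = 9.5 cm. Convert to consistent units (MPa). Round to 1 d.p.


Convert units:
M = 21.7 kN*m = 21700000 N*mm
y = 9.5 cm = 95 mm
I = 2686 cm^4 = 26860000 mm^4
sigma = 21700000 * 95 / 26860000
sigma = 76.7 MPa

76.7


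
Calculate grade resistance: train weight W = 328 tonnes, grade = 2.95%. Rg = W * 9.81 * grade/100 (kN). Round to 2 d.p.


Rg = W * 9.81 * grade / 100
Rg = 328 * 9.81 * 2.95 / 100
Rg = 3217.68 * 0.0295
Rg = 94.92 kN

94.92


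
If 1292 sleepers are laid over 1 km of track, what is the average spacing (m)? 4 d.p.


Spacing = 1000 m / number of sleepers
Spacing = 1000 / 1292
Spacing = 0.7740 m

0.7740


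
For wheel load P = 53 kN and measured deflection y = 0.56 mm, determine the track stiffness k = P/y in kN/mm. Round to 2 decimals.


Track stiffness k = P / y
k = 53 / 0.56
k = 94.64 kN/mm

94.64


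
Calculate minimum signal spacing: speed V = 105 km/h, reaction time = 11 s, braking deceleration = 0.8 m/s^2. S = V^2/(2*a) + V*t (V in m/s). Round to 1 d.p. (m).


V = 105 / 3.6 = 29.1667 m/s
Braking distance = 29.1667^2 / (2*0.8) = 531.684 m
Sighting distance = 29.1667 * 11 = 320.8333 m
S = 531.684 + 320.8333 = 852.5 m

852.5


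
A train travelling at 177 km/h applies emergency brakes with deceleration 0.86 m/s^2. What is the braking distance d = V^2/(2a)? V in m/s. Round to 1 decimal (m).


Convert speed: V = 177 / 3.6 = 49.1667 m/s
V^2 = 2417.3611
d = 2417.3611 / (2 * 0.86)
d = 2417.3611 / 1.72
d = 1405.4 m

1405.4


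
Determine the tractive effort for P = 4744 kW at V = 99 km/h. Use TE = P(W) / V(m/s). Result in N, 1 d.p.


Convert: P = 4744 kW = 4744000 W
V = 99 / 3.6 = 27.5 m/s
TE = 4744000 / 27.5
TE = 172509.1 N

172509.1


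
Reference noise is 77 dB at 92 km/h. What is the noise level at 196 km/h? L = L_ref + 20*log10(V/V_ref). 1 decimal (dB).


V/V_ref = 196 / 92 = 2.130435
log10(2.130435) = 0.328468
20 * 0.328468 = 6.5694
L = 77 + 6.5694 = 83.6 dB

83.6


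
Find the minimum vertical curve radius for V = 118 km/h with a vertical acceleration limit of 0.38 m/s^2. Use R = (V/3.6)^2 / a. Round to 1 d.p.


Convert speed: V = 118 / 3.6 = 32.7778 m/s
V^2 = 1074.3827 m^2/s^2
R_v = 1074.3827 / 0.38
R_v = 2827.3 m

2827.3


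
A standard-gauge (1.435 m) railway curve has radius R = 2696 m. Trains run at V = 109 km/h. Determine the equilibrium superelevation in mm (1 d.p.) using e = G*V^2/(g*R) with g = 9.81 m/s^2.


Convert speed: V = 109 / 3.6 = 30.2778 m/s
Apply formula: e = 1.435 * 30.2778^2 / (9.81 * 2696)
e = 1.435 * 916.7438 / 26447.76
e = 0.049741 m = 49.7 mm

49.7


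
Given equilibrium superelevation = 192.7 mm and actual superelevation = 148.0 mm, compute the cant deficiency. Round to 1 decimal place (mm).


Cant deficiency = equilibrium cant - actual cant
CD = 192.7 - 148.0
CD = 44.7 mm

44.7


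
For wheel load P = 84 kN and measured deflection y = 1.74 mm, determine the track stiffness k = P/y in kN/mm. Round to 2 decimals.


Track stiffness k = P / y
k = 84 / 1.74
k = 48.28 kN/mm

48.28


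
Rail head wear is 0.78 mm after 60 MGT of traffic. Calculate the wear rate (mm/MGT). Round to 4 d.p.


Wear rate = total wear / cumulative tonnage
Rate = 0.78 / 60
Rate = 0.0130 mm/MGT

0.0130


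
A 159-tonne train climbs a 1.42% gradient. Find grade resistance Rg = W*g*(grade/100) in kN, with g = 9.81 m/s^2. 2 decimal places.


Rg = W * 9.81 * grade / 100
Rg = 159 * 9.81 * 1.42 / 100
Rg = 1559.79 * 0.0142
Rg = 22.15 kN

22.15


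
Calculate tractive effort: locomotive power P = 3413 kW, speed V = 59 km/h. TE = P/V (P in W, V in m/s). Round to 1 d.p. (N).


Convert: P = 3413 kW = 3413000 W
V = 59 / 3.6 = 16.3889 m/s
TE = 3413000 / 16.3889
TE = 208250.8 N

208250.8


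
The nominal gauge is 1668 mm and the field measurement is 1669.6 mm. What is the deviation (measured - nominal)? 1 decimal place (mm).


Deviation = measured - nominal
Deviation = 1669.6 - 1668
Deviation = 1.6 mm

1.6


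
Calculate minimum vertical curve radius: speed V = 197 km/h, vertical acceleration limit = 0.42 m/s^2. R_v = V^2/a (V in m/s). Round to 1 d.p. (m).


Convert speed: V = 197 / 3.6 = 54.7222 m/s
V^2 = 2994.5216 m^2/s^2
R_v = 2994.5216 / 0.42
R_v = 7129.8 m

7129.8


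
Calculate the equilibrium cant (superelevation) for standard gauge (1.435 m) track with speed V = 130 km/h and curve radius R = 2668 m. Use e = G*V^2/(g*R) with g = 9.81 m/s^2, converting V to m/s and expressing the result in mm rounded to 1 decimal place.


Convert speed: V = 130 / 3.6 = 36.1111 m/s
Apply formula: e = 1.435 * 36.1111^2 / (9.81 * 2668)
e = 1.435 * 1304.0123 / 26173.08
e = 0.071496 m = 71.5 mm

71.5


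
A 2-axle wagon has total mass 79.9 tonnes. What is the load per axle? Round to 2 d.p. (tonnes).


Load per axle = total weight / number of axles
Load = 79.9 / 2
Load = 39.95 tonnes

39.95


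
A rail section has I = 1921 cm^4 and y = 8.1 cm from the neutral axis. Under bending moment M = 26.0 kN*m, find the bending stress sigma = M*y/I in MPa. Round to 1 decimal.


Convert units:
M = 26.0 kN*m = 26000000 N*mm
y = 8.1 cm = 81 mm
I = 1921 cm^4 = 19210000 mm^4
sigma = 26000000 * 81 / 19210000
sigma = 109.6 MPa

109.6


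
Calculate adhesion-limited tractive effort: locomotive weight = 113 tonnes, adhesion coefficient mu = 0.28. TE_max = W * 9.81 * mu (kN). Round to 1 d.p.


TE_max = W * g * mu
TE_max = 113 * 9.81 * 0.28
TE_max = 1108.53 * 0.28
TE_max = 310.4 kN

310.4


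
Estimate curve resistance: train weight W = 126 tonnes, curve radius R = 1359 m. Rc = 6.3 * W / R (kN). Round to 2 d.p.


Rc = 6.3 * W / R
Rc = 6.3 * 126 / 1359
Rc = 793.8 / 1359
Rc = 0.58 kN

0.58


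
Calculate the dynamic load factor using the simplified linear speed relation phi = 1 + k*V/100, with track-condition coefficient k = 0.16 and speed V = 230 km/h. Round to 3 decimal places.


phi = 1 + k * V / 100
phi = 1 + 0.16 * 230 / 100
phi = 1 + 0.368
phi = 1.368

1.368


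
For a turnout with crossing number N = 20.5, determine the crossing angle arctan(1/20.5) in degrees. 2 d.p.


1/N = 1/20.5 = 0.04878
angle = arctan(0.04878) = 0.048742 rad
angle = 0.048742 * 180/pi = 2.79 degrees

2.79


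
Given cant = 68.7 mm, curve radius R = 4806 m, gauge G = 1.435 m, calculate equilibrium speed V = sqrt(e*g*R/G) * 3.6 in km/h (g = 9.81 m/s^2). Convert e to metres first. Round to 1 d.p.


Convert cant: e = 68.7 mm = 0.0687 m
V_ms = sqrt(0.0687 * 9.81 * 4806 / 1.435)
V_ms = sqrt(2257.135388) = 47.5093 m/s
V = 47.5093 * 3.6 = 171.0 km/h

171.0


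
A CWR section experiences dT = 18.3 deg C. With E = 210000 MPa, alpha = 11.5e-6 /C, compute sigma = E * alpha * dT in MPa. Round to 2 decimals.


sigma = E * alpha * dT
sigma = 210000 * 11.5e-6 * 18.3
sigma = 2.415 * 18.3
sigma = 44.19 MPa

44.19


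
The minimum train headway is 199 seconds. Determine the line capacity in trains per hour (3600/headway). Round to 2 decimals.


Capacity = 3600 / headway
Capacity = 3600 / 199
Capacity = 18.09 trains/hour

18.09


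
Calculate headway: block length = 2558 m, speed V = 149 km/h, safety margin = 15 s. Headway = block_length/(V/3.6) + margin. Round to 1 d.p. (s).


V = 149 / 3.6 = 41.3889 m/s
Block traversal time = 2558 / 41.3889 = 61.804 s
Headway = 61.804 + 15
Headway = 76.8 s

76.8


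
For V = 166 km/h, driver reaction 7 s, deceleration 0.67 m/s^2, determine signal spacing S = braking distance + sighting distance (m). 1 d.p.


V = 166 / 3.6 = 46.1111 m/s
Braking distance = 46.1111^2 / (2*0.67) = 1586.7422 m
Sighting distance = 46.1111 * 7 = 322.7778 m
S = 1586.7422 + 322.7778 = 1909.5 m

1909.5


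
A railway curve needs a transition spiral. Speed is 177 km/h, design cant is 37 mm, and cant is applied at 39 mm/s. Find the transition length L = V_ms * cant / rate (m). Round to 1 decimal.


Convert speed: V = 177 / 3.6 = 49.1667 m/s
L = 49.1667 * 37 / 39
L = 1819.1667 / 39
L = 46.6 m

46.6


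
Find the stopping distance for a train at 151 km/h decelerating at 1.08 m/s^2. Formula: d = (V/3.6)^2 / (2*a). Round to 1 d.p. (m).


Convert speed: V = 151 / 3.6 = 41.9444 m/s
V^2 = 1759.3364
d = 1759.3364 / (2 * 1.08)
d = 1759.3364 / 2.16
d = 814.5 m

814.5


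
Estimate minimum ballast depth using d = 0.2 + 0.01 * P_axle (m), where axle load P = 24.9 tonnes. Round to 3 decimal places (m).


d = 0.2 + 0.01 * 24.9
d = 0.2 + 0.249
d = 0.449 m

0.449


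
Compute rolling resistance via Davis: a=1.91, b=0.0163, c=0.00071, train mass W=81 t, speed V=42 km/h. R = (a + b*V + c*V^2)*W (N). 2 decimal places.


b*V = 0.0163 * 42 = 0.6846
c*V^2 = 0.00071 * 1764 = 1.25244
R_per_t = 1.91 + 0.6846 + 1.25244 = 3.84704 N/t
R_total = 3.84704 * 81 = 311.61 N

311.61


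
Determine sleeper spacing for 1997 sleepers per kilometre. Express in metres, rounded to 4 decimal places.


Spacing = 1000 m / number of sleepers
Spacing = 1000 / 1997
Spacing = 0.5008 m

0.5008


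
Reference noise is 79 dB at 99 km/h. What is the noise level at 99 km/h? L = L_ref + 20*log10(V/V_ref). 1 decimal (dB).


V/V_ref = 99 / 99 = 1.0
log10(1.0) = 0.0
20 * 0.0 = 0.0
L = 79 + 0.0 = 79.0 dB

79.0


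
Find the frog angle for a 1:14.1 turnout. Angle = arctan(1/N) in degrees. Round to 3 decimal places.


1/N = 1/14.1 = 0.070922
angle = arctan(0.070922) = 0.070803 rad
angle = 0.070803 * 180/pi = 4.057 degrees

4.057


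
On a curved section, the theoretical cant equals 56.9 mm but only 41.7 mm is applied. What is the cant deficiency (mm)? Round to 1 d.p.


Cant deficiency = equilibrium cant - actual cant
CD = 56.9 - 41.7
CD = 15.2 mm

15.2


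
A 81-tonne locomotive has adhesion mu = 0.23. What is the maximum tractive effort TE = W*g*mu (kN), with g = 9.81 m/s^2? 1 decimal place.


TE_max = W * g * mu
TE_max = 81 * 9.81 * 0.23
TE_max = 794.61 * 0.23
TE_max = 182.8 kN

182.8


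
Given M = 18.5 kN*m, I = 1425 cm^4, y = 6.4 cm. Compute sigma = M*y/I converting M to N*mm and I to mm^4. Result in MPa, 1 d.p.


Convert units:
M = 18.5 kN*m = 18500000 N*mm
y = 6.4 cm = 64 mm
I = 1425 cm^4 = 14250000 mm^4
sigma = 18500000 * 64 / 14250000
sigma = 83.1 MPa

83.1


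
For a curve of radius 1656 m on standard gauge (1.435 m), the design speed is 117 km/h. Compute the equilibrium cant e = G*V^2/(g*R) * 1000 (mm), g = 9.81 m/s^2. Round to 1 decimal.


Convert speed: V = 117 / 3.6 = 32.5 m/s
Apply formula: e = 1.435 * 32.5^2 / (9.81 * 1656)
e = 1.435 * 1056.25 / 16245.36
e = 0.093302 m = 93.3 mm

93.3


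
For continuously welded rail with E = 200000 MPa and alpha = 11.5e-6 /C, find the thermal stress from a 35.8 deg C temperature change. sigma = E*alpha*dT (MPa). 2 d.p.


sigma = E * alpha * dT
sigma = 200000 * 11.5e-6 * 35.8
sigma = 2.3 * 35.8
sigma = 82.34 MPa

82.34


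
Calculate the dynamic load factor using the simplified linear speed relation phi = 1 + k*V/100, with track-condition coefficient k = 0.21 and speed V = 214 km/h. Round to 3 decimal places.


phi = 1 + k * V / 100
phi = 1 + 0.21 * 214 / 100
phi = 1 + 0.4494
phi = 1.449

1.449


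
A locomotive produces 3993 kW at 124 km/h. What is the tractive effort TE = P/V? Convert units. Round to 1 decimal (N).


Convert: P = 3993 kW = 3993000 W
V = 124 / 3.6 = 34.4444 m/s
TE = 3993000 / 34.4444
TE = 115925.8 N

115925.8


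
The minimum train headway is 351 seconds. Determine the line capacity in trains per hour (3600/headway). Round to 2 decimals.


Capacity = 3600 / headway
Capacity = 3600 / 351
Capacity = 10.26 trains/hour

10.26


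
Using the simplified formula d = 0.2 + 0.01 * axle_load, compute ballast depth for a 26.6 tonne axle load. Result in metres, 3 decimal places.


d = 0.2 + 0.01 * 26.6
d = 0.2 + 0.266
d = 0.466 m

0.466


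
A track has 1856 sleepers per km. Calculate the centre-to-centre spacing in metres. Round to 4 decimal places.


Spacing = 1000 m / number of sleepers
Spacing = 1000 / 1856
Spacing = 0.5388 m

0.5388


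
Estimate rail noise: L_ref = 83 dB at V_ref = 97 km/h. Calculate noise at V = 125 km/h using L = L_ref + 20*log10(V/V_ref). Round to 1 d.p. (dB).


V/V_ref = 125 / 97 = 1.28866
log10(1.28866) = 0.110138
20 * 0.110138 = 2.2028
L = 83 + 2.2028 = 85.2 dB

85.2


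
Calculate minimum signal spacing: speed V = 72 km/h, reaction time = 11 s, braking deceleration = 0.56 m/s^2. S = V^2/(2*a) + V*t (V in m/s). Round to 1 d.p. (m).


V = 72 / 3.6 = 20.0 m/s
Braking distance = 20.0^2 / (2*0.56) = 357.1429 m
Sighting distance = 20.0 * 11 = 220.0 m
S = 357.1429 + 220.0 = 577.1 m

577.1


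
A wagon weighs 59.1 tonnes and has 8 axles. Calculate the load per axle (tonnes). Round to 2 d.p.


Load per axle = total weight / number of axles
Load = 59.1 / 8
Load = 7.39 tonnes

7.39


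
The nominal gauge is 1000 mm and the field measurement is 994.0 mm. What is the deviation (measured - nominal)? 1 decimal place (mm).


Deviation = measured - nominal
Deviation = 994.0 - 1000
Deviation = -6.0 mm

-6.0


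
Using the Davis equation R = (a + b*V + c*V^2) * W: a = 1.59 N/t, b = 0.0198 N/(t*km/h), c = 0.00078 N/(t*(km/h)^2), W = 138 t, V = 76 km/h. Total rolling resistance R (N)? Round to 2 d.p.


b*V = 0.0198 * 76 = 1.5048
c*V^2 = 0.00078 * 5776 = 4.50528
R_per_t = 1.59 + 1.5048 + 4.50528 = 7.60008 N/t
R_total = 7.60008 * 138 = 1048.81 N

1048.81


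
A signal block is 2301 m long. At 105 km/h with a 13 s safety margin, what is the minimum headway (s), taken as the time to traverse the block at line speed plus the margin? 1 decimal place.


V = 105 / 3.6 = 29.1667 m/s
Block traversal time = 2301 / 29.1667 = 78.8914 s
Headway = 78.8914 + 13
Headway = 91.9 s

91.9


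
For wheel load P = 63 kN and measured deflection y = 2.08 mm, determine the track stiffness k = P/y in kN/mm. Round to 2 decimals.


Track stiffness k = P / y
k = 63 / 2.08
k = 30.29 kN/mm

30.29


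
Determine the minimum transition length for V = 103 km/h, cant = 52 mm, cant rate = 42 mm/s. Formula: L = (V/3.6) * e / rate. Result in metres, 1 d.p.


Convert speed: V = 103 / 3.6 = 28.6111 m/s
L = 28.6111 * 52 / 42
L = 1487.7778 / 42
L = 35.4 m

35.4


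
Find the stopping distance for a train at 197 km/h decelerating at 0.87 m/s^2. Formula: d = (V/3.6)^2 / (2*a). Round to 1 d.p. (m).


Convert speed: V = 197 / 3.6 = 54.7222 m/s
V^2 = 2994.5216
d = 2994.5216 / (2 * 0.87)
d = 2994.5216 / 1.74
d = 1721.0 m

1721.0


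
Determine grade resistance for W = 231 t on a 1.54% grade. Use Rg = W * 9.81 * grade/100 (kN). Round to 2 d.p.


Rg = W * 9.81 * grade / 100
Rg = 231 * 9.81 * 1.54 / 100
Rg = 2266.11 * 0.0154
Rg = 34.90 kN

34.90


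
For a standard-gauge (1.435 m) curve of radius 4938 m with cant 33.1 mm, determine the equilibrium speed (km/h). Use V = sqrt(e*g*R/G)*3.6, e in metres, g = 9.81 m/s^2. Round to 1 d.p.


Convert cant: e = 33.1 mm = 0.0331 m
V_ms = sqrt(0.0331 * 9.81 * 4938 / 1.435)
V_ms = sqrt(1117.367887) = 33.4271 m/s
V = 33.4271 * 3.6 = 120.3 km/h

120.3


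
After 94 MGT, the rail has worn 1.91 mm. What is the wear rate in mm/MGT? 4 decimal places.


Wear rate = total wear / cumulative tonnage
Rate = 1.91 / 94
Rate = 0.0203 mm/MGT

0.0203


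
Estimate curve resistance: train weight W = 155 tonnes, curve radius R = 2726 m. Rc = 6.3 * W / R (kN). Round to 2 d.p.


Rc = 6.3 * W / R
Rc = 6.3 * 155 / 2726
Rc = 976.5 / 2726
Rc = 0.36 kN

0.36


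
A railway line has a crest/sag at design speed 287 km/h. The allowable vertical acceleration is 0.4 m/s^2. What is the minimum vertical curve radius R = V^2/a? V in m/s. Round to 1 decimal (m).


Convert speed: V = 287 / 3.6 = 79.7222 m/s
V^2 = 6355.6327 m^2/s^2
R_v = 6355.6327 / 0.4
R_v = 15889.1 m

15889.1


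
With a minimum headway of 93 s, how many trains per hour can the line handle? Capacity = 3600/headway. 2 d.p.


Capacity = 3600 / headway
Capacity = 3600 / 93
Capacity = 38.71 trains/hour

38.71


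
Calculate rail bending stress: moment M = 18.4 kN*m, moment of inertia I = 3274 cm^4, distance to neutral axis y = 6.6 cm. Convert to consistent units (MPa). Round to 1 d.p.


Convert units:
M = 18.4 kN*m = 18400000 N*mm
y = 6.6 cm = 66 mm
I = 3274 cm^4 = 32740000 mm^4
sigma = 18400000 * 66 / 32740000
sigma = 37.1 MPa

37.1


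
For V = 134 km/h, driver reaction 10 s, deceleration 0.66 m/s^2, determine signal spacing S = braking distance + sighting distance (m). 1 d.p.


V = 134 / 3.6 = 37.2222 m/s
Braking distance = 37.2222^2 / (2*0.66) = 1049.6165 m
Sighting distance = 37.2222 * 10 = 372.2222 m
S = 1049.6165 + 372.2222 = 1421.8 m

1421.8


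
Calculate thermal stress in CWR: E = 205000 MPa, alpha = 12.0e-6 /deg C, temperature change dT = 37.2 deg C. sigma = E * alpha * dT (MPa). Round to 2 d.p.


sigma = E * alpha * dT
sigma = 205000 * 12.0e-6 * 37.2
sigma = 2.46 * 37.2
sigma = 91.51 MPa

91.51


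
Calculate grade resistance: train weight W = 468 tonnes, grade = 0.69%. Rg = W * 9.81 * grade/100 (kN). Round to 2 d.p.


Rg = W * 9.81 * grade / 100
Rg = 468 * 9.81 * 0.69 / 100
Rg = 4591.08 * 0.0069
Rg = 31.68 kN

31.68


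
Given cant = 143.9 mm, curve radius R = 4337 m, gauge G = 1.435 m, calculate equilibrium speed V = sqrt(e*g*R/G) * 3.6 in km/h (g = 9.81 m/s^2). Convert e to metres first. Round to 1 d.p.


Convert cant: e = 143.9 mm = 0.1439 m
V_ms = sqrt(0.1439 * 9.81 * 4337 / 1.435)
V_ms = sqrt(4266.456504) = 65.3181 m/s
V = 65.3181 * 3.6 = 235.1 km/h

235.1


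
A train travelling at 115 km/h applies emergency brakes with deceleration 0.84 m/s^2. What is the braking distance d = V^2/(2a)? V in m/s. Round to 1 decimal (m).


Convert speed: V = 115 / 3.6 = 31.9444 m/s
V^2 = 1020.4475
d = 1020.4475 / (2 * 0.84)
d = 1020.4475 / 1.68
d = 607.4 m

607.4


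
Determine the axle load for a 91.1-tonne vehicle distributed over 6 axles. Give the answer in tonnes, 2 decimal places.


Load per axle = total weight / number of axles
Load = 91.1 / 6
Load = 15.18 tonnes

15.18


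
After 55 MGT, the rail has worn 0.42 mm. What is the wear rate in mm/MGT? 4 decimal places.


Wear rate = total wear / cumulative tonnage
Rate = 0.42 / 55
Rate = 0.0076 mm/MGT

0.0076


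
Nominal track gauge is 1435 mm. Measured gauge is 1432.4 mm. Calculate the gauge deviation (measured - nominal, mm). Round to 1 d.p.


Deviation = measured - nominal
Deviation = 1432.4 - 1435
Deviation = -2.6 mm

-2.6


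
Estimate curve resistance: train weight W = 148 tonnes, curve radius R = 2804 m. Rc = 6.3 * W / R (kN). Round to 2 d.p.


Rc = 6.3 * W / R
Rc = 6.3 * 148 / 2804
Rc = 932.4 / 2804
Rc = 0.33 kN

0.33


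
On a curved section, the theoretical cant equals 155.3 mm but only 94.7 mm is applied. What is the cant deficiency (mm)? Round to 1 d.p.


Cant deficiency = equilibrium cant - actual cant
CD = 155.3 - 94.7
CD = 60.6 mm

60.6


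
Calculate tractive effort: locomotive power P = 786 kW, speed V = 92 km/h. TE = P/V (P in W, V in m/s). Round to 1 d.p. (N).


Convert: P = 786 kW = 786000 W
V = 92 / 3.6 = 25.5556 m/s
TE = 786000 / 25.5556
TE = 30756.5 N

30756.5


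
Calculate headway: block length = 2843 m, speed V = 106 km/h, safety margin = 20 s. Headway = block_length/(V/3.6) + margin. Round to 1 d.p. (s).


V = 106 / 3.6 = 29.4444 m/s
Block traversal time = 2843 / 29.4444 = 96.5547 s
Headway = 96.5547 + 20
Headway = 116.6 s

116.6


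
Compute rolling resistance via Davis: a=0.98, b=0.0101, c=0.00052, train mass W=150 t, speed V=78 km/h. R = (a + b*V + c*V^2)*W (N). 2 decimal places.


b*V = 0.0101 * 78 = 0.7878
c*V^2 = 0.00052 * 6084 = 3.16368
R_per_t = 0.98 + 0.7878 + 3.16368 = 4.93148 N/t
R_total = 4.93148 * 150 = 739.72 N

739.72


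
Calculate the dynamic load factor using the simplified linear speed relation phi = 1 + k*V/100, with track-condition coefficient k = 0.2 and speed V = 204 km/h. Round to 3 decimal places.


phi = 1 + k * V / 100
phi = 1 + 0.2 * 204 / 100
phi = 1 + 0.408
phi = 1.408

1.408


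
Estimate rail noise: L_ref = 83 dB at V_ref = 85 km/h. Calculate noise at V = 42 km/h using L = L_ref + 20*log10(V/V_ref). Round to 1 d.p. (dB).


V/V_ref = 42 / 85 = 0.494118
log10(0.494118) = -0.30617
20 * -0.30617 = -6.1234
L = 83 + -6.1234 = 76.9 dB

76.9


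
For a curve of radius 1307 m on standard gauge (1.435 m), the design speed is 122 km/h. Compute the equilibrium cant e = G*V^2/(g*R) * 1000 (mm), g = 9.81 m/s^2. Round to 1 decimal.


Convert speed: V = 122 / 3.6 = 33.8889 m/s
Apply formula: e = 1.435 * 33.8889^2 / (9.81 * 1307)
e = 1.435 * 1148.4568 / 12821.67
e = 0.128535 m = 128.5 mm

128.5


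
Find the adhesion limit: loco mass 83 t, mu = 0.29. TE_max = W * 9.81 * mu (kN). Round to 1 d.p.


TE_max = W * g * mu
TE_max = 83 * 9.81 * 0.29
TE_max = 814.23 * 0.29
TE_max = 236.1 kN

236.1


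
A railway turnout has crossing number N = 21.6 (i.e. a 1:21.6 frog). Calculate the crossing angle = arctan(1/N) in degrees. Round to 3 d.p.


1/N = 1/21.6 = 0.046296
angle = arctan(0.046296) = 0.046263 rad
angle = 0.046263 * 180/pi = 2.651 degrees

2.651


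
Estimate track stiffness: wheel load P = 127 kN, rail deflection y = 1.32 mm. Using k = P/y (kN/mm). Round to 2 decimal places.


Track stiffness k = P / y
k = 127 / 1.32
k = 96.21 kN/mm

96.21


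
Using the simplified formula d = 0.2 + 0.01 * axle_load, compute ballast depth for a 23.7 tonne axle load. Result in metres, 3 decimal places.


d = 0.2 + 0.01 * 23.7
d = 0.2 + 0.237
d = 0.437 m

0.437


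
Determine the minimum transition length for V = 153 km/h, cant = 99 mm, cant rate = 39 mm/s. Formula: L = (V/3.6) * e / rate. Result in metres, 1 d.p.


Convert speed: V = 153 / 3.6 = 42.5 m/s
L = 42.5 * 99 / 39
L = 4207.5 / 39
L = 107.9 m

107.9


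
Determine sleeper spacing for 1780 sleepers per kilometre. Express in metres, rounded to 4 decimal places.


Spacing = 1000 m / number of sleepers
Spacing = 1000 / 1780
Spacing = 0.5618 m

0.5618


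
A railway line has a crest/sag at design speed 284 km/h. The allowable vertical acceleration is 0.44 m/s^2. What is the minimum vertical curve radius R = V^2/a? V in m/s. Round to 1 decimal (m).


Convert speed: V = 284 / 3.6 = 78.8889 m/s
V^2 = 6223.4568 m^2/s^2
R_v = 6223.4568 / 0.44
R_v = 14144.2 m

14144.2


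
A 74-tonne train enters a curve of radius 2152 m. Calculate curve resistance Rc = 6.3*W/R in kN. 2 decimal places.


Rc = 6.3 * W / R
Rc = 6.3 * 74 / 2152
Rc = 466.2 / 2152
Rc = 0.22 kN

0.22


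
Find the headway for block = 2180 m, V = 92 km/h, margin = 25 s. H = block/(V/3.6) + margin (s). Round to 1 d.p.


V = 92 / 3.6 = 25.5556 m/s
Block traversal time = 2180 / 25.5556 = 85.3043 s
Headway = 85.3043 + 25
Headway = 110.3 s

110.3


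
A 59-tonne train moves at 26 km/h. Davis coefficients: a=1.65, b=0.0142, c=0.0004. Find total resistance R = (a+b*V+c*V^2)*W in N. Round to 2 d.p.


b*V = 0.0142 * 26 = 0.3692
c*V^2 = 0.0004 * 676 = 0.2704
R_per_t = 1.65 + 0.3692 + 0.2704 = 2.2896 N/t
R_total = 2.2896 * 59 = 135.09 N

135.09


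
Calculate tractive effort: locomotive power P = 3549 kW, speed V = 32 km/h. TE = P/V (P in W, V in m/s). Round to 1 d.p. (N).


Convert: P = 3549 kW = 3549000 W
V = 32 / 3.6 = 8.8889 m/s
TE = 3549000 / 8.8889
TE = 399262.5 N

399262.5


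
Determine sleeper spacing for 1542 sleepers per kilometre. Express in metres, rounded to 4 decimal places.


Spacing = 1000 m / number of sleepers
Spacing = 1000 / 1542
Spacing = 0.6485 m

0.6485


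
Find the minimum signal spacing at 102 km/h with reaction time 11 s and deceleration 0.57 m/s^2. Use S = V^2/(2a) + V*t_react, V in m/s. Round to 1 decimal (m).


V = 102 / 3.6 = 28.3333 m/s
Braking distance = 28.3333^2 / (2*0.57) = 704.191 m
Sighting distance = 28.3333 * 11 = 311.6667 m
S = 704.191 + 311.6667 = 1015.9 m

1015.9


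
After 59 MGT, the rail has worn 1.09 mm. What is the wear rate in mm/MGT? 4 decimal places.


Wear rate = total wear / cumulative tonnage
Rate = 1.09 / 59
Rate = 0.0185 mm/MGT

0.0185


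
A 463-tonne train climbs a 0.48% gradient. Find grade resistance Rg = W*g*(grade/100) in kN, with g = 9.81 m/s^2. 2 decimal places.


Rg = W * 9.81 * grade / 100
Rg = 463 * 9.81 * 0.48 / 100
Rg = 4542.03 * 0.0048
Rg = 21.80 kN

21.80


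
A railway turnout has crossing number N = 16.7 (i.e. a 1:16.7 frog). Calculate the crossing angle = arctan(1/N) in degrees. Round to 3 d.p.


1/N = 1/16.7 = 0.05988
angle = arctan(0.05988) = 0.059809 rad
angle = 0.059809 * 180/pi = 3.427 degrees

3.427


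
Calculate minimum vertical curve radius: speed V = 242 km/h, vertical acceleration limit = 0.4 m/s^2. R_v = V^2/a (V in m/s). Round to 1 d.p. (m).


Convert speed: V = 242 / 3.6 = 67.2222 m/s
V^2 = 4518.8272 m^2/s^2
R_v = 4518.8272 / 0.4
R_v = 11297.1 m

11297.1


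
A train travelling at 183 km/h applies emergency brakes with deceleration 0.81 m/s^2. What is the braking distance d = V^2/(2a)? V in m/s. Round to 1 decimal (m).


Convert speed: V = 183 / 3.6 = 50.8333 m/s
V^2 = 2584.0278
d = 2584.0278 / (2 * 0.81)
d = 2584.0278 / 1.62
d = 1595.1 m

1595.1


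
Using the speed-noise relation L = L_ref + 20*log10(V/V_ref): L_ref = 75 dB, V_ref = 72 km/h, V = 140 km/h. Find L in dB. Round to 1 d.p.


V/V_ref = 140 / 72 = 1.944444
log10(1.944444) = 0.288796
20 * 0.288796 = 5.7759
L = 75 + 5.7759 = 80.8 dB

80.8


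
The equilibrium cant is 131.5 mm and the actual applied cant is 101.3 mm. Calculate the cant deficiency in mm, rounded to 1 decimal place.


Cant deficiency = equilibrium cant - actual cant
CD = 131.5 - 101.3
CD = 30.2 mm

30.2


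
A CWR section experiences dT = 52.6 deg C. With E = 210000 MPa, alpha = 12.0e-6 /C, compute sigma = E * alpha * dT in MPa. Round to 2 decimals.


sigma = E * alpha * dT
sigma = 210000 * 12.0e-6 * 52.6
sigma = 2.52 * 52.6
sigma = 132.55 MPa

132.55


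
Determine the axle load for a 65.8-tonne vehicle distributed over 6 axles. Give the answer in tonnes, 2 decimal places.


Load per axle = total weight / number of axles
Load = 65.8 / 6
Load = 10.97 tonnes

10.97


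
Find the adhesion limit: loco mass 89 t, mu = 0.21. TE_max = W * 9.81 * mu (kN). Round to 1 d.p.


TE_max = W * g * mu
TE_max = 89 * 9.81 * 0.21
TE_max = 873.09 * 0.21
TE_max = 183.3 kN

183.3


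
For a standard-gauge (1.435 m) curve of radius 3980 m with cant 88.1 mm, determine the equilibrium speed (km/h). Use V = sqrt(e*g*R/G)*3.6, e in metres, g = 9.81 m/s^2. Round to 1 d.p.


Convert cant: e = 88.1 mm = 0.0881 m
V_ms = sqrt(0.0881 * 9.81 * 3980 / 1.435)
V_ms = sqrt(2397.044446) = 48.9596 m/s
V = 48.9596 * 3.6 = 176.3 km/h

176.3


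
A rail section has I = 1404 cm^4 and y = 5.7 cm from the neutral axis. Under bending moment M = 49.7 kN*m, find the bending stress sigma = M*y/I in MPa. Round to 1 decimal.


Convert units:
M = 49.7 kN*m = 49700000 N*mm
y = 5.7 cm = 57 mm
I = 1404 cm^4 = 14040000 mm^4
sigma = 49700000 * 57 / 14040000
sigma = 201.8 MPa

201.8


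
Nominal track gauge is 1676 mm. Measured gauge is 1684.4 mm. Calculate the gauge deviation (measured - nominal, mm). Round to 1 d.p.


Deviation = measured - nominal
Deviation = 1684.4 - 1676
Deviation = 8.4 mm

8.4


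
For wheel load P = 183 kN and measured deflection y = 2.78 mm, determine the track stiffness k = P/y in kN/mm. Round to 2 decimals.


Track stiffness k = P / y
k = 183 / 2.78
k = 65.83 kN/mm

65.83


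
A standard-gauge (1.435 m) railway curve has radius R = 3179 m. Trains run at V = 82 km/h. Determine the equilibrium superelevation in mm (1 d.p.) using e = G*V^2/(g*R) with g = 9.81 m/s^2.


Convert speed: V = 82 / 3.6 = 22.7778 m/s
Apply formula: e = 1.435 * 22.7778^2 / (9.81 * 3179)
e = 1.435 * 518.8272 / 31185.99
e = 0.023873 m = 23.9 mm

23.9


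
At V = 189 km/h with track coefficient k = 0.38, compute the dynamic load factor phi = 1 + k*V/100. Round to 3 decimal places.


phi = 1 + k * V / 100
phi = 1 + 0.38 * 189 / 100
phi = 1 + 0.7182
phi = 1.718

1.718


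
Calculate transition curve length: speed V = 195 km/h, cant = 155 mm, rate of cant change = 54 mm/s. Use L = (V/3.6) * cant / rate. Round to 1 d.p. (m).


Convert speed: V = 195 / 3.6 = 54.1667 m/s
L = 54.1667 * 155 / 54
L = 8395.8333 / 54
L = 155.5 m

155.5


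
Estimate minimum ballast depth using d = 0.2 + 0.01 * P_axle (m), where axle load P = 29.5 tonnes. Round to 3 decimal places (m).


d = 0.2 + 0.01 * 29.5
d = 0.2 + 0.295
d = 0.495 m

0.495


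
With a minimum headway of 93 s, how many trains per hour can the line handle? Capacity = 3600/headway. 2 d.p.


Capacity = 3600 / headway
Capacity = 3600 / 93
Capacity = 38.71 trains/hour

38.71


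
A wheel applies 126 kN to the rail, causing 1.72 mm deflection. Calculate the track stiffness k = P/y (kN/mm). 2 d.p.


Track stiffness k = P / y
k = 126 / 1.72
k = 73.26 kN/mm

73.26


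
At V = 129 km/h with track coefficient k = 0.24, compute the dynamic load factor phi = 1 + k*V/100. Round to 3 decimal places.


phi = 1 + k * V / 100
phi = 1 + 0.24 * 129 / 100
phi = 1 + 0.3096
phi = 1.310

1.310


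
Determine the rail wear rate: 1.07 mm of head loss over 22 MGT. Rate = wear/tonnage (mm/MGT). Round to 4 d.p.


Wear rate = total wear / cumulative tonnage
Rate = 1.07 / 22
Rate = 0.0486 mm/MGT

0.0486


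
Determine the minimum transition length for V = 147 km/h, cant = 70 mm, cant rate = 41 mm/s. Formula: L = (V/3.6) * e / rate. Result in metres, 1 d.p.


Convert speed: V = 147 / 3.6 = 40.8333 m/s
L = 40.8333 * 70 / 41
L = 2858.3333 / 41
L = 69.7 m

69.7


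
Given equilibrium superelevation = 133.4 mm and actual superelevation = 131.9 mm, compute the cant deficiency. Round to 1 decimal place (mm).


Cant deficiency = equilibrium cant - actual cant
CD = 133.4 - 131.9
CD = 1.5 mm

1.5


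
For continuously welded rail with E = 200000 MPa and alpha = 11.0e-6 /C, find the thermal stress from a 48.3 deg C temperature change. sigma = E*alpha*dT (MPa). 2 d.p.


sigma = E * alpha * dT
sigma = 200000 * 11.0e-6 * 48.3
sigma = 2.2 * 48.3
sigma = 106.26 MPa

106.26


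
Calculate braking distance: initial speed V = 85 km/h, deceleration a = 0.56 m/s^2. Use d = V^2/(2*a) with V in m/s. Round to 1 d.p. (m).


Convert speed: V = 85 / 3.6 = 23.6111 m/s
V^2 = 557.4846
d = 557.4846 / (2 * 0.56)
d = 557.4846 / 1.12
d = 497.8 m

497.8


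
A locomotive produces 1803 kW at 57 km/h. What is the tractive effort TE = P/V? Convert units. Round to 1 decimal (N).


Convert: P = 1803 kW = 1803000 W
V = 57 / 3.6 = 15.8333 m/s
TE = 1803000 / 15.8333
TE = 113873.7 N

113873.7


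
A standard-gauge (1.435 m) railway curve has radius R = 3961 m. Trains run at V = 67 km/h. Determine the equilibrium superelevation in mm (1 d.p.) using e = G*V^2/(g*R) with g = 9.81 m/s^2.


Convert speed: V = 67 / 3.6 = 18.6111 m/s
Apply formula: e = 1.435 * 18.6111^2 / (9.81 * 3961)
e = 1.435 * 346.3735 / 38857.41
e = 0.012792 m = 12.8 mm

12.8


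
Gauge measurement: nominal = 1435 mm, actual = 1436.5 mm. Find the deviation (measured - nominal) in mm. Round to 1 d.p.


Deviation = measured - nominal
Deviation = 1436.5 - 1435
Deviation = 1.5 mm

1.5


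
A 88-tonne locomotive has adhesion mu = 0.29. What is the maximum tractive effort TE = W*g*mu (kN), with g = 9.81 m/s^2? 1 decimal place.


TE_max = W * g * mu
TE_max = 88 * 9.81 * 0.29
TE_max = 863.28 * 0.29
TE_max = 250.4 kN

250.4


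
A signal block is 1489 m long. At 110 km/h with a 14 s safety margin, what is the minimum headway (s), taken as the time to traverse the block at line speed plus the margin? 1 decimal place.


V = 110 / 3.6 = 30.5556 m/s
Block traversal time = 1489 / 30.5556 = 48.7309 s
Headway = 48.7309 + 14
Headway = 62.7 s

62.7


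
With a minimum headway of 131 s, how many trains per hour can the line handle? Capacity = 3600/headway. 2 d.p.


Capacity = 3600 / headway
Capacity = 3600 / 131
Capacity = 27.48 trains/hour

27.48


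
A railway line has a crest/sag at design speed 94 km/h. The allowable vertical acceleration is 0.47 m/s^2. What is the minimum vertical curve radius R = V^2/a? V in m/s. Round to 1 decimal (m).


Convert speed: V = 94 / 3.6 = 26.1111 m/s
V^2 = 681.7901 m^2/s^2
R_v = 681.7901 / 0.47
R_v = 1450.6 m

1450.6


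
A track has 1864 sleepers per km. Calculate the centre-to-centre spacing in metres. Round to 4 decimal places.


Spacing = 1000 m / number of sleepers
Spacing = 1000 / 1864
Spacing = 0.5365 m

0.5365


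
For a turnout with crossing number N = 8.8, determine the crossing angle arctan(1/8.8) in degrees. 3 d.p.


1/N = 1/8.8 = 0.113636
angle = arctan(0.113636) = 0.113151 rad
angle = 0.113151 * 180/pi = 6.483 degrees

6.483


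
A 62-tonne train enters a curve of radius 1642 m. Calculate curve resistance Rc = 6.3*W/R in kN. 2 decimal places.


Rc = 6.3 * W / R
Rc = 6.3 * 62 / 1642
Rc = 390.6 / 1642
Rc = 0.24 kN

0.24


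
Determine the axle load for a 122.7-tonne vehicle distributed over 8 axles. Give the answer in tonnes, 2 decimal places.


Load per axle = total weight / number of axles
Load = 122.7 / 8
Load = 15.34 tonnes

15.34


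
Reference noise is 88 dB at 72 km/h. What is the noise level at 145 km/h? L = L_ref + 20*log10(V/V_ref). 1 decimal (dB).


V/V_ref = 145 / 72 = 2.013889
log10(2.013889) = 0.304036
20 * 0.304036 = 6.0807
L = 88 + 6.0807 = 94.1 dB

94.1


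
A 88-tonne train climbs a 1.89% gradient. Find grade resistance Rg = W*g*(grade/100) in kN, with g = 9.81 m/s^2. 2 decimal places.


Rg = W * 9.81 * grade / 100
Rg = 88 * 9.81 * 1.89 / 100
Rg = 863.28 * 0.0189
Rg = 16.32 kN

16.32


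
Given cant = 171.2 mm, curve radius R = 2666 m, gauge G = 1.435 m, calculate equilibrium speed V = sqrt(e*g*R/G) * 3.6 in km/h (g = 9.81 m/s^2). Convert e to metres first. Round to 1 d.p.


Convert cant: e = 171.2 mm = 0.1712 m
V_ms = sqrt(0.1712 * 9.81 * 2666 / 1.435)
V_ms = sqrt(3120.189792) = 55.8587 m/s
V = 55.8587 * 3.6 = 201.1 km/h

201.1
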